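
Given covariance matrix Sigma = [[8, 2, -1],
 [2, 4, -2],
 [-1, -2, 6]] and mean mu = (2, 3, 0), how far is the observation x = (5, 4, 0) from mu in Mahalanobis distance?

Step 1 — centre the observation: (x - mu) = (3, 1, 0).

Step 2 — invert Sigma (cofactor / det for 3×3, or solve directly):
  Sigma^{-1} = [[0.1429, -0.0714, 0],
 [-0.0714, 0.3357, 0.1],
 [0, 0.1, 0.2]].

Step 3 — form the quadratic (x - mu)^T · Sigma^{-1} · (x - mu):
  Sigma^{-1} · (x - mu) = (0.3571, 0.1214, 0.1).
  (x - mu)^T · [Sigma^{-1} · (x - mu)] = (3)·(0.3571) + (1)·(0.1214) + (0)·(0.1) = 1.1929.

Step 4 — take square root: d = √(1.1929) ≈ 1.0922.

d(x, mu) = √(1.1929) ≈ 1.0922


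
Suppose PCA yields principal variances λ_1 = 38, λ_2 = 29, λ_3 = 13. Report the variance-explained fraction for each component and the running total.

Step 1 — total variance = trace(Sigma) = Σ λ_i = 38 + 29 + 13 = 80.

Step 2 — fraction explained by component i = λ_i / Σ λ:
  PC1: 38/80 = 0.475
  PC2: 29/80 = 0.3625
  PC3: 13/80 = 0.1625

Step 3 — cumulative fraction after k components = (λ_1 + ... + λ_k) / Σ λ:
  k = 1: 38/80 = 0.475
  k = 2: (38 + 29)/80 = 67/80 = 0.8375
  k = 3: (38 + 29 + 13)/80 = 80/80 = 1

Summary (fraction, with percent):

explained: PC1 0.475 (47.5%), PC2 0.3625 (36.25%), PC3 0.1625 (16.25%);  cumulative: 0.475, 0.8375, 1


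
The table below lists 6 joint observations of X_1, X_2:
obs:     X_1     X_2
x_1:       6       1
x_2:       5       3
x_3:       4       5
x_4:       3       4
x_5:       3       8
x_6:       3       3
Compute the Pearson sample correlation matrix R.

Step 1 — column means:
  mean(X_1) = (6 + 5 + 4 + 3 + 3 + 3) / 6 = 24/6 = 4
  mean(X_2) = (1 + 3 + 5 + 4 + 8 + 3) / 6 = 24/6 = 4

Step 2 — sample variances and covariances s[i,j] = (1/(n-1)) · Σ_k (x_{k,i} - mean_i) · (x_{k,j} - mean_j), with n-1 = 5:
  s[X_1,X_1] = ((2)·(2) + (1)·(1) + (0)·(0) + (-1)·(-1) + (-1)·(-1) + (-1)·(-1)) / 5 = 8/5 = 1.6
  s[X_1,X_2] = ((2)·(-3) + (1)·(-1) + (0)·(1) + (-1)·(0) + (-1)·(4) + (-1)·(-1)) / 5 = -10/5 = -2
  s[X_2,X_2] = ((-3)·(-3) + (-1)·(-1) + (1)·(1) + (0)·(0) + (4)·(4) + (-1)·(-1)) / 5 = 28/5 = 5.6
  Sample standard deviations s_i = √(s[i,i]):
  s(X_1) = √(1.6) = 1.2649
  s(X_2) = √(5.6) = 2.3664

Step 3 — r_{ij} = s_{ij} / (s_i · s_j):
  r[X_1,X_1] = 1 (diagonal).
  r[X_1,X_2] = -2 / (1.2649 · 2.3664) = -2 / 2.9933 = -0.6682
  r[X_2,X_2] = 1 (diagonal).

R is symmetric with unit diagonal. Assembling:

R = [[1, -0.6682],
 [-0.6682, 1]]


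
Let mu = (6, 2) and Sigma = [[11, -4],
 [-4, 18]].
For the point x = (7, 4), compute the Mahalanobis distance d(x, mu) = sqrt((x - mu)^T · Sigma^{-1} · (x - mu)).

Step 1 — centre the observation: (x - mu) = (1, 2).

Step 2 — invert Sigma. det(Sigma) = 11·18 - (-4)² = 182.
  Sigma^{-1} = (1/det) · [[d, -b], [-b, a]] = [[0.0989, 0.022],
 [0.022, 0.0604]].

Step 3 — form the quadratic (x - mu)^T · Sigma^{-1} · (x - mu):
  Sigma^{-1} · (x - mu) = (0.1429, 0.1429).
  (x - mu)^T · [Sigma^{-1} · (x - mu)] = (1)·(0.1429) + (2)·(0.1429) = 0.4286.

Step 4 — take square root: d = √(0.4286) ≈ 0.6547.

d(x, mu) = √(0.4286) ≈ 0.6547


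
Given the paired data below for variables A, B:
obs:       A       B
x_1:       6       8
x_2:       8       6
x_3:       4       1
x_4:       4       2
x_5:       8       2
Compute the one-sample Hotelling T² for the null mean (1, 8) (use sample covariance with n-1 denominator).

Step 1 — sample mean vector:
  mean(A) = (6 + 8 + 4 + 4 + 8) / 5 = 30/5 = 6
  mean(B) = (8 + 6 + 1 + 2 + 2) / 5 = 19/5 = 3.8
  x̄ = (6, 3.8),  deviation x̄ - mu_0 = (6, 3.8) - (1, 8) = (5, -4.2).

Step 2 — sample covariance matrix, S[i,j] = (1/(n-1)) · Σ_k (x_{k,i} - mean_i) · (x_{k,j} - mean_j), divisor n-1 = 4:
  S[A,A] = ((0)·(0) + (2)·(2) + (-2)·(-2) + (-2)·(-2) + (2)·(2)) / 4 = 16/4 = 4
  S[A,B] = ((0)·(4.2) + (2)·(2.2) + (-2)·(-2.8) + (-2)·(-1.8) + (2)·(-1.8)) / 4 = 10/4 = 2.5
  S[B,B] = ((4.2)·(4.2) + (2.2)·(2.2) + (-2.8)·(-2.8) + (-1.8)·(-1.8) + (-1.8)·(-1.8)) / 4 = 36.8/4 = 9.2
  S = [[4, 2.5],
 [2.5, 9.2]].

Step 3 — invert S. det(S) = 4·9.2 - (2.5)² = 30.55.
  S^{-1} = (1/det) · [[d, -b], [-b, a]] = [[0.3011, -0.0818],
 [-0.0818, 0.1309]].

Step 4 — quadratic form (x̄ - mu_0)^T · S^{-1} · (x̄ - mu_0):
  S^{-1} · (x̄ - mu_0) = (1.8494, -0.9591),
  (x̄ - mu_0)^T · [...] = (5)·(1.8494) + (-4.2)·(-0.9591) = 13.2753.

Step 5 — scale by n: T² = 5 · 13.2753 = 66.3764.

T² ≈ 66.3764


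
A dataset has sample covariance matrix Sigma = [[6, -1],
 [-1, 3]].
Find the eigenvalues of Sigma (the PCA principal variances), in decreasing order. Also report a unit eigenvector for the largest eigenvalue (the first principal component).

Step 1 — characteristic polynomial of 2×2 Sigma:
  det(Sigma - λI) = λ² - trace · λ + det = 0.
  trace = 6 + 3 = 9, det = 6·3 - (-1)² = 17.
Step 2 — discriminant:
  Δ = trace² - 4·det = 81 - 68 = 13.
Step 3 — eigenvalues:
  λ = (trace ± √Δ)/2 = (9 ± 3.6056)/2,
  λ_1 = 6.3028,  λ_2 = 2.6972.

Step 4 — unit eigenvector for λ_1: solve (Sigma - λ_1 I)v = 0. First row:
  (6 - 6.3028)·v_x + (-1)·v_y = 0, i.e. (-0.3028)·v_x + (-1)·v_y = 0,
  so v ∝ (b, λ_1 - a) = (-1, 0.3028); multiply by -1 so the first entry is positive: u = (1, -0.3028).
  ||u|| = √((1)² + (-0.3028)²) = √(1.0917) ≈ 1.0448,
  v_1 = u/||u|| ≈ (0.9571, -0.2898) (||v_1|| = 1).

λ_1 = 6.3028,  λ_2 = 2.6972;  v_1 ≈ (0.9571, -0.2898)


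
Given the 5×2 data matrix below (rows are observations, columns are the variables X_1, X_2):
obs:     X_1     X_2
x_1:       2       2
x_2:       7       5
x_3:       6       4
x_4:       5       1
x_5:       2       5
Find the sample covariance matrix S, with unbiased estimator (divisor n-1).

Step 1 — column means:
  mean(X_1) = (2 + 7 + 6 + 5 + 2) / 5 = 22/5 = 4.4
  mean(X_2) = (2 + 5 + 4 + 1 + 5) / 5 = 17/5 = 3.4

Step 2 — sample covariance S[i,j] = (1/(n-1)) · Σ_k (x_{k,i} - mean_i) · (x_{k,j} - mean_j), with n-1 = 4.
  S[X_1,X_1] = ((-2.4)·(-2.4) + (2.6)·(2.6) + (1.6)·(1.6) + (0.6)·(0.6) + (-2.4)·(-2.4)) / 4 = 21.2/4 = 5.3
  S[X_1,X_2] = ((-2.4)·(-1.4) + (2.6)·(1.6) + (1.6)·(0.6) + (0.6)·(-2.4) + (-2.4)·(1.6)) / 4 = 3.2/4 = 0.8
  S[X_2,X_2] = ((-1.4)·(-1.4) + (1.6)·(1.6) + (0.6)·(0.6) + (-2.4)·(-2.4) + (1.6)·(1.6)) / 4 = 13.2/4 = 3.3

S is symmetric (S[j,i] = S[i,j]). Assembling:

S = [[5.3, 0.8],
 [0.8, 3.3]]


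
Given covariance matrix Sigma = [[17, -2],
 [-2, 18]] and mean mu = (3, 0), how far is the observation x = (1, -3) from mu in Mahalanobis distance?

Step 1 — centre the observation: (x - mu) = (-2, -3).

Step 2 — invert Sigma. det(Sigma) = 17·18 - (-2)² = 302.
  Sigma^{-1} = (1/det) · [[d, -b], [-b, a]] = [[0.0596, 0.0066],
 [0.0066, 0.0563]].

Step 3 — form the quadratic (x - mu)^T · Sigma^{-1} · (x - mu):
  Sigma^{-1} · (x - mu) = (-0.1391, -0.1821).
  (x - mu)^T · [Sigma^{-1} · (x - mu)] = (-2)·(-0.1391) + (-3)·(-0.1821) = 0.8245.

Step 4 — take square root: d = √(0.8245) ≈ 0.908.

d(x, mu) = √(0.8245) ≈ 0.908


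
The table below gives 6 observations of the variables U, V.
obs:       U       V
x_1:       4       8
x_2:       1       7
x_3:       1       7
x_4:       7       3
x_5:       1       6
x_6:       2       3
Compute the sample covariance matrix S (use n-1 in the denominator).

Step 1 — column means:
  mean(U) = (4 + 1 + 1 + 7 + 1 + 2) / 6 = 16/6 = 2.6667
  mean(V) = (8 + 7 + 7 + 3 + 6 + 3) / 6 = 34/6 = 5.6667

Step 2 — sample covariance S[i,j] = (1/(n-1)) · Σ_k (x_{k,i} - mean_i) · (x_{k,j} - mean_j), with n-1 = 5.
  S[U,U] = ((1.3333)·(1.3333) + (-1.6667)·(-1.6667) + (-1.6667)·(-1.6667) + (4.3333)·(4.3333) + (-1.6667)·(-1.6667) + (-0.6667)·(-0.6667)) / 5 = 29.3333/5 = 5.8667
  S[U,V] = ((1.3333)·(2.3333) + (-1.6667)·(1.3333) + (-1.6667)·(1.3333) + (4.3333)·(-2.6667) + (-1.6667)·(0.3333) + (-0.6667)·(-2.6667)) / 5 = -11.6667/5 = -2.3333
  S[V,V] = ((2.3333)·(2.3333) + (1.3333)·(1.3333) + (1.3333)·(1.3333) + (-2.6667)·(-2.6667) + (0.3333)·(0.3333) + (-2.6667)·(-2.6667)) / 5 = 23.3333/5 = 4.6667

S is symmetric (S[j,i] = S[i,j]). Assembling:

S = [[5.8667, -2.3333],
 [-2.3333, 4.6667]]


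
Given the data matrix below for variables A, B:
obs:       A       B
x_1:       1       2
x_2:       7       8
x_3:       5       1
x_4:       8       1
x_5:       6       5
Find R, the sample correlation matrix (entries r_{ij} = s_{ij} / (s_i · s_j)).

Step 1 — column means:
  mean(A) = (1 + 7 + 5 + 8 + 6) / 5 = 27/5 = 5.4
  mean(B) = (2 + 8 + 1 + 1 + 5) / 5 = 17/5 = 3.4

Step 2 — sample variances and covariances s[i,j] = (1/(n-1)) · Σ_k (x_{k,i} - mean_i) · (x_{k,j} - mean_j), with n-1 = 4:
  s[A,A] = ((-4.4)·(-4.4) + (1.6)·(1.6) + (-0.4)·(-0.4) + (2.6)·(2.6) + (0.6)·(0.6)) / 4 = 29.2/4 = 7.3
  s[A,B] = ((-4.4)·(-1.4) + (1.6)·(4.6) + (-0.4)·(-2.4) + (2.6)·(-2.4) + (0.6)·(1.6)) / 4 = 9.2/4 = 2.3
  s[B,B] = ((-1.4)·(-1.4) + (4.6)·(4.6) + (-2.4)·(-2.4) + (-2.4)·(-2.4) + (1.6)·(1.6)) / 4 = 37.2/4 = 9.3
  Sample standard deviations s_i = √(s[i,i]):
  s(A) = √(7.3) = 2.7019
  s(B) = √(9.3) = 3.0496

Step 3 — r_{ij} = s_{ij} / (s_i · s_j):
  r[A,A] = 1 (diagonal).
  r[A,B] = 2.3 / (2.7019 · 3.0496) = 2.3 / 8.2395 = 0.2791
  r[B,B] = 1 (diagonal).

R is symmetric with unit diagonal. Assembling:

R = [[1, 0.2791],
 [0.2791, 1]]


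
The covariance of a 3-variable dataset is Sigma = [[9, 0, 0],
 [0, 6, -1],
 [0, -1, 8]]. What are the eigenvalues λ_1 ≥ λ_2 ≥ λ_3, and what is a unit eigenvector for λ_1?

Step 1 — characteristic polynomial p(λ) = det(λI - Sigma) = λ³ - tr·λ² + c_1·λ - det, where tr = trace, c_1 = sum of the principal 2×2 minors, det = det(Sigma):
  tr = 9 + 6 + 8 = 23,
  c_1 = (9·6 - (0)²) + (9·8 - (0)²) + (6·8 - (-1)²) = 54 + 72 + 47 = 173,
  det = 9·(6·8 - (-1)²) - (0)·((0)·8 - (-1)·(0)) + (0)·((0)·(-1) - 6·(0)) = 9·(47) - (0)·(0) + (0)·(0) = 423.
  So p(λ) = λ³ - 23λ² + 173λ - 423.
Step 2 — look for an integer root (rational root theorem: any rational root is an integer divisor of 423). Testing λ = 9:
  p(9) = 729 - 1863 + 1557 - 423 = 0  ✓
  Dividing out (λ - 9): p(λ) = (λ - 9)(λ² - 14λ + 47).
Step 3 — remaining eigenvalues from the quadratic λ² - 14λ + 47 = 0:
  Δ = 14² - 4·47 = 196 - 188 = 8,  λ = (14 ± √8)/2 = (14 ± 2.8284)/2 ≈ 8.4142 or 5.5858.
  Sorted: λ_1 = 9,  λ_2 = 8.4142,  λ_3 = 5.5858  (check: sum = 23 = tr ✓).

Step 4 — unit eigenvector for λ_1 = 9: v spans the null space of (Sigma - λ_1 I), whose rows are
  r_1 = (0, 0, 0),  r_2 = (0, -3, -1),  r_3 = (0, -1, -1).
  v is orthogonal to every row, so take v ∝ r_2 × r_3 = ((-3)·(-1) - (-1)·(-1), (-1)·(0) - (0)·(-1), (0)·(-1) - (-3)·(0)) = (2, 0, 0).
  Rescale (divide by 2): u = (1, 0, 0).
  ||u|| = √((1)² + (0)² + (0)²) = √(1) = 1,  v_1 = u/||u|| ≈ (1, 0, 0) (||v_1|| = 1).

λ_1 = 9,  λ_2 = 8.4142,  λ_3 = 5.5858;  v_1 ≈ (1, 0, 0)


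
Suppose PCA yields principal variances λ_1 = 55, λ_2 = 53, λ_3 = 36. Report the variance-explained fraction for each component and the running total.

Step 1 — total variance = trace(Sigma) = Σ λ_i = 55 + 53 + 36 = 144.

Step 2 — fraction explained by component i = λ_i / Σ λ:
  PC1: 55/144 = 0.3819
  PC2: 53/144 = 0.3681
  PC3: 36/144 = 0.25

Step 3 — cumulative fraction after k components = (λ_1 + ... + λ_k) / Σ λ:
  k = 1: 55/144 = 0.3819
  k = 2: (55 + 53)/144 = 108/144 = 0.75
  k = 3: (55 + 53 + 36)/144 = 144/144 = 1

Summary (fraction, with percent):

explained: PC1 0.3819 (38.19%), PC2 0.3681 (36.81%), PC3 0.25 (25%);  cumulative: 0.3819, 0.75, 1


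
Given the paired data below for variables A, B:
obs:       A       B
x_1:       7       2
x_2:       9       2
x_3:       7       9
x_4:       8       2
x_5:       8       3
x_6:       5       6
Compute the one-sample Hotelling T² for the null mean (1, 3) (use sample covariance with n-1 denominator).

Step 1 — sample mean vector:
  mean(A) = (7 + 9 + 7 + 8 + 8 + 5) / 6 = 44/6 = 7.3333
  mean(B) = (2 + 2 + 9 + 2 + 3 + 6) / 6 = 24/6 = 4
  x̄ = (7.3333, 4),  deviation x̄ - mu_0 = (7.3333, 4) - (1, 3) = (6.3333, 1).

Step 2 — sample covariance matrix, S[i,j] = (1/(n-1)) · Σ_k (x_{k,i} - mean_i) · (x_{k,j} - mean_j), divisor n-1 = 5:
  S[A,A] = ((-0.3333)·(-0.3333) + (1.6667)·(1.6667) + (-0.3333)·(-0.3333) + (0.6667)·(0.6667) + (0.6667)·(0.6667) + (-2.3333)·(-2.3333)) / 5 = 9.3333/5 = 1.8667
  S[A,B] = ((-0.3333)·(-2) + (1.6667)·(-2) + (-0.3333)·(5) + (0.6667)·(-2) + (0.6667)·(-1) + (-2.3333)·(2)) / 5 = -11/5 = -2.2
  S[B,B] = ((-2)·(-2) + (-2)·(-2) + (5)·(5) + (-2)·(-2) + (-1)·(-1) + (2)·(2)) / 5 = 42/5 = 8.4
  S = [[1.8667, -2.2],
 [-2.2, 8.4]].

Step 3 — invert S. det(S) = 1.8667·8.4 - (-2.2)² = 10.84.
  S^{-1} = (1/det) · [[d, -b], [-b, a]] = [[0.7749, 0.203],
 [0.203, 0.1722]].

Step 4 — quadratic form (x̄ - mu_0)^T · S^{-1} · (x̄ - mu_0):
  S^{-1} · (x̄ - mu_0) = (5.1107, 1.4576),
  (x̄ - mu_0)^T · [...] = (6.3333)·(5.1107) + (1)·(1.4576) = 33.8253.

Step 5 — scale by n: T² = 6 · 33.8253 = 202.952.

T² ≈ 202.952


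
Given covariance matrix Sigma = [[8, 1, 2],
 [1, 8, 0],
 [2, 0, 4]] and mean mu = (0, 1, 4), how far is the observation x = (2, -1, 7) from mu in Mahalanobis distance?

Step 1 — centre the observation: (x - mu) = (2, -2, 3).

Step 2 — invert Sigma (cofactor / det for 3×3, or solve directly):
  Sigma^{-1} = [[0.1455, -0.0182, -0.0727],
 [-0.0182, 0.1273, 0.0091],
 [-0.0727, 0.0091, 0.2864]].

Step 3 — form the quadratic (x - mu)^T · Sigma^{-1} · (x - mu):
  Sigma^{-1} · (x - mu) = (0.1091, -0.2636, 0.6955).
  (x - mu)^T · [Sigma^{-1} · (x - mu)] = (2)·(0.1091) + (-2)·(-0.2636) + (3)·(0.6955) = 2.8318.

Step 4 — take square root: d = √(2.8318) ≈ 1.6828.

d(x, mu) = √(2.8318) ≈ 1.6828


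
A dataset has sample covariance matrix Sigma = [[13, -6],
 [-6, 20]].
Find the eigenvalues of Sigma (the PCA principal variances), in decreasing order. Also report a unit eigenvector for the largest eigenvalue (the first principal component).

Step 1 — characteristic polynomial of 2×2 Sigma:
  det(Sigma - λI) = λ² - trace · λ + det = 0.
  trace = 13 + 20 = 33, det = 13·20 - (-6)² = 224.
Step 2 — discriminant:
  Δ = trace² - 4·det = 1089 - 896 = 193.
Step 3 — eigenvalues:
  λ = (trace ± √Δ)/2 = (33 ± 13.8924)/2,
  λ_1 = 23.4462,  λ_2 = 9.5538.

Step 4 — unit eigenvector for λ_1: solve (Sigma - λ_1 I)v = 0. First row:
  (13 - 23.4462)·v_x + (-6)·v_y = 0, i.e. (-10.4462)·v_x + (-6)·v_y = 0,
  so v ∝ (b, λ_1 - a) = (-6, 10.4462); multiply by -1 so the first entry is positive: u = (6, -10.4462).
  ||u|| = √((6)² + (-10.4462)²) = √(145.1236) ≈ 12.0467,
  v_1 = u/||u|| ≈ (0.4981, -0.8671) (||v_1|| = 1).

λ_1 = 23.4462,  λ_2 = 9.5538;  v_1 ≈ (0.4981, -0.8671)


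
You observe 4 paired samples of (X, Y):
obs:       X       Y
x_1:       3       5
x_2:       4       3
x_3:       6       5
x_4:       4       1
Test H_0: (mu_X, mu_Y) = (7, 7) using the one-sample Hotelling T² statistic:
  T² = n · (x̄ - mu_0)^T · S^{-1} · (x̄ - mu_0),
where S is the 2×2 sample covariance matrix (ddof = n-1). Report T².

Step 1 — sample mean vector:
  mean(X) = (3 + 4 + 6 + 4) / 4 = 17/4 = 4.25
  mean(Y) = (5 + 3 + 5 + 1) / 4 = 14/4 = 3.5
  x̄ = (4.25, 3.5),  deviation x̄ - mu_0 = (4.25, 3.5) - (7, 7) = (-2.75, -3.5).

Step 2 — sample covariance matrix, S[i,j] = (1/(n-1)) · Σ_k (x_{k,i} - mean_i) · (x_{k,j} - mean_j), divisor n-1 = 3:
  S[X,X] = ((-1.25)·(-1.25) + (-0.25)·(-0.25) + (1.75)·(1.75) + (-0.25)·(-0.25)) / 3 = 4.75/3 = 1.5833
  S[X,Y] = ((-1.25)·(1.5) + (-0.25)·(-0.5) + (1.75)·(1.5) + (-0.25)·(-2.5)) / 3 = 1.5/3 = 0.5
  S[Y,Y] = ((1.5)·(1.5) + (-0.5)·(-0.5) + (1.5)·(1.5) + (-2.5)·(-2.5)) / 3 = 11/3 = 3.6667
  S = [[1.5833, 0.5],
 [0.5, 3.6667]].

Step 3 — invert S. det(S) = 1.5833·3.6667 - (0.5)² = 5.5556.
  S^{-1} = (1/det) · [[d, -b], [-b, a]] = [[0.66, -0.09],
 [-0.09, 0.285]].

Step 4 — quadratic form (x̄ - mu_0)^T · S^{-1} · (x̄ - mu_0):
  S^{-1} · (x̄ - mu_0) = (-1.5, -0.75),
  (x̄ - mu_0)^T · [...] = (-2.75)·(-1.5) + (-3.5)·(-0.75) = 6.75.

Step 5 — scale by n: T² = 4 · 6.75 = 27.

T² ≈ 27


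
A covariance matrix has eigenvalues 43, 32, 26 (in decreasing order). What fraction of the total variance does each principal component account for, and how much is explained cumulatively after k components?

Step 1 — total variance = trace(Sigma) = Σ λ_i = 43 + 32 + 26 = 101.

Step 2 — fraction explained by component i = λ_i / Σ λ:
  PC1: 43/101 = 0.4257
  PC2: 32/101 = 0.3168
  PC3: 26/101 = 0.2574

Step 3 — cumulative fraction after k components = (λ_1 + ... + λ_k) / Σ λ:
  k = 1: 43/101 = 0.4257
  k = 2: (43 + 32)/101 = 75/101 = 0.7426
  k = 3: (43 + 32 + 26)/101 = 101/101 = 1

Summary (fraction, with percent):

explained: PC1 0.4257 (42.57%), PC2 0.3168 (31.68%), PC3 0.2574 (25.74%);  cumulative: 0.4257, 0.7426, 1


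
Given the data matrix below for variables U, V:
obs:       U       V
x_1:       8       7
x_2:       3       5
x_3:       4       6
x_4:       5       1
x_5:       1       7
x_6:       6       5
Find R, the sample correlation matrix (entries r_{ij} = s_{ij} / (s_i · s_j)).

Step 1 — column means:
  mean(U) = (8 + 3 + 4 + 5 + 1 + 6) / 6 = 27/6 = 4.5
  mean(V) = (7 + 5 + 6 + 1 + 7 + 5) / 6 = 31/6 = 5.1667

Step 2 — sample variances and covariances s[i,j] = (1/(n-1)) · Σ_k (x_{k,i} - mean_i) · (x_{k,j} - mean_j), with n-1 = 5:
  s[U,U] = ((3.5)·(3.5) + (-1.5)·(-1.5) + (-0.5)·(-0.5) + (0.5)·(0.5) + (-3.5)·(-3.5) + (1.5)·(1.5)) / 5 = 29.5/5 = 5.9
  s[U,V] = ((3.5)·(1.8333) + (-1.5)·(-0.1667) + (-0.5)·(0.8333) + (0.5)·(-4.1667) + (-3.5)·(1.8333) + (1.5)·(-0.1667)) / 5 = -2.5/5 = -0.5
  s[V,V] = ((1.8333)·(1.8333) + (-0.1667)·(-0.1667) + (0.8333)·(0.8333) + (-4.1667)·(-4.1667) + (1.8333)·(1.8333) + (-0.1667)·(-0.1667)) / 5 = 24.8333/5 = 4.9667
  Sample standard deviations s_i = √(s[i,i]):
  s(U) = √(5.9) = 2.429
  s(V) = √(4.9667) = 2.2286

Step 3 — r_{ij} = s_{ij} / (s_i · s_j):
  r[U,U] = 1 (diagonal).
  r[U,V] = -0.5 / (2.429 · 2.2286) = -0.5 / 5.4133 = -0.0924
  r[V,V] = 1 (diagonal).

R is symmetric with unit diagonal. Assembling:

R = [[1, -0.0924],
 [-0.0924, 1]]


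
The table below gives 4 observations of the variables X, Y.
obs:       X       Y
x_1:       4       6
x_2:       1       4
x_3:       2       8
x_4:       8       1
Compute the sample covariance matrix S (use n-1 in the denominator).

Step 1 — column means:
  mean(X) = (4 + 1 + 2 + 8) / 4 = 15/4 = 3.75
  mean(Y) = (6 + 4 + 8 + 1) / 4 = 19/4 = 4.75

Step 2 — sample covariance S[i,j] = (1/(n-1)) · Σ_k (x_{k,i} - mean_i) · (x_{k,j} - mean_j), with n-1 = 3.
  S[X,X] = ((0.25)·(0.25) + (-2.75)·(-2.75) + (-1.75)·(-1.75) + (4.25)·(4.25)) / 3 = 28.75/3 = 9.5833
  S[X,Y] = ((0.25)·(1.25) + (-2.75)·(-0.75) + (-1.75)·(3.25) + (4.25)·(-3.75)) / 3 = -19.25/3 = -6.4167
  S[Y,Y] = ((1.25)·(1.25) + (-0.75)·(-0.75) + (3.25)·(3.25) + (-3.75)·(-3.75)) / 3 = 26.75/3 = 8.9167

S is symmetric (S[j,i] = S[i,j]). Assembling:

S = [[9.5833, -6.4167],
 [-6.4167, 8.9167]]


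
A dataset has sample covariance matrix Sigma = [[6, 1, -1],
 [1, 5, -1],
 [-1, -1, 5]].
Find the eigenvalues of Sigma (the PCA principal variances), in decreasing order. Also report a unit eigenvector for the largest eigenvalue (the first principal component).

Step 1 — characteristic polynomial p(λ) = det(λI - Sigma) = λ³ - tr·λ² + c_1·λ - det, where tr = trace, c_1 = sum of the principal 2×2 minors, det = det(Sigma):
  tr = 6 + 5 + 5 = 16,
  c_1 = (6·5 - (1)²) + (6·5 - (-1)²) + (5·5 - (-1)²) = 29 + 29 + 24 = 82,
  det = 6·(5·5 - (-1)²) - (1)·((1)·5 - (-1)·(-1)) + (-1)·((1)·(-1) - 5·(-1)) = 6·(24) - (1)·(4) + (-1)·(4) = 136.
  So p(λ) = λ³ - 16λ² + 82λ - 136.
Step 2 — look for an integer root (rational root theorem: any rational root is an integer divisor of 136). Testing λ = 4:
  p(4) = 64 - 256 + 328 - 136 = 0  ✓
  Dividing out (λ - 4): p(λ) = (λ - 4)(λ² - 12λ + 34).
Step 3 — remaining eigenvalues from the quadratic λ² - 12λ + 34 = 0:
  Δ = 12² - 4·34 = 144 - 136 = 8,  λ = (12 ± √8)/2 = (12 ± 2.8284)/2 ≈ 7.4142 or 4.5858.
  Sorted: λ_1 = 7.4142,  λ_2 = 4.5858,  λ_3 = 4  (check: sum = 16 = tr ✓).

Step 4 — unit eigenvector for λ_1 ≈ 7.4142: v spans the null space of (Sigma - λ_1 I), whose rows are
  r_1 = (-1.4142, 1, -1),  r_2 = (1, -2.4142, -1),  r_3 = (-1, -1, -2.4142).
  v is orthogonal to every row, so take v ∝ r_1 × r_2 = ((1)·(-1) - (-1)·(-2.4142), (-1)·(1) - (-1.4142)·(-1), (-1.4142)·(-2.4142) - (1)·(1)) ≈ (-3.4142, -2.4142, 2.4142).
  Rescale (multiply by -1 so the first nonzero entry is positive): u = (3.4142, 2.4142, -2.4142).
  ||u|| = √((3.4142)² + (2.4142)² + (-2.4142)²) = √(23.3137) ≈ 4.8284,  v_1 = u/||u|| ≈ (0.7071, 0.5, -0.5) (||v_1|| = 1).

λ_1 = 7.4142,  λ_2 = 4.5858,  λ_3 = 4;  v_1 ≈ (0.7071, 0.5, -0.5)


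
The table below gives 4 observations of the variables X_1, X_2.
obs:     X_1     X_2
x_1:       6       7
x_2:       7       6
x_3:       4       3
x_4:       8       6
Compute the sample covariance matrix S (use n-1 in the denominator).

Step 1 — column means:
  mean(X_1) = (6 + 7 + 4 + 8) / 4 = 25/4 = 6.25
  mean(X_2) = (7 + 6 + 3 + 6) / 4 = 22/4 = 5.5

Step 2 — sample covariance S[i,j] = (1/(n-1)) · Σ_k (x_{k,i} - mean_i) · (x_{k,j} - mean_j), with n-1 = 3.
  S[X_1,X_1] = ((-0.25)·(-0.25) + (0.75)·(0.75) + (-2.25)·(-2.25) + (1.75)·(1.75)) / 3 = 8.75/3 = 2.9167
  S[X_1,X_2] = ((-0.25)·(1.5) + (0.75)·(0.5) + (-2.25)·(-2.5) + (1.75)·(0.5)) / 3 = 6.5/3 = 2.1667
  S[X_2,X_2] = ((1.5)·(1.5) + (0.5)·(0.5) + (-2.5)·(-2.5) + (0.5)·(0.5)) / 3 = 9/3 = 3

S is symmetric (S[j,i] = S[i,j]). Assembling:

S = [[2.9167, 2.1667],
 [2.1667, 3]]


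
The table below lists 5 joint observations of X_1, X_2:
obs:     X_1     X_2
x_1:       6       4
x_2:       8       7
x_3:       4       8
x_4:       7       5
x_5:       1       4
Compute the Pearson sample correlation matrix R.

Step 1 — column means:
  mean(X_1) = (6 + 8 + 4 + 7 + 1) / 5 = 26/5 = 5.2
  mean(X_2) = (4 + 7 + 8 + 5 + 4) / 5 = 28/5 = 5.6

Step 2 — sample variances and covariances s[i,j] = (1/(n-1)) · Σ_k (x_{k,i} - mean_i) · (x_{k,j} - mean_j), with n-1 = 4:
  s[X_1,X_1] = ((0.8)·(0.8) + (2.8)·(2.8) + (-1.2)·(-1.2) + (1.8)·(1.8) + (-4.2)·(-4.2)) / 4 = 30.8/4 = 7.7
  s[X_1,X_2] = ((0.8)·(-1.6) + (2.8)·(1.4) + (-1.2)·(2.4) + (1.8)·(-0.6) + (-4.2)·(-1.6)) / 4 = 5.4/4 = 1.35
  s[X_2,X_2] = ((-1.6)·(-1.6) + (1.4)·(1.4) + (2.4)·(2.4) + (-0.6)·(-0.6) + (-1.6)·(-1.6)) / 4 = 13.2/4 = 3.3
  Sample standard deviations s_i = √(s[i,i]):
  s(X_1) = √(7.7) = 2.7749
  s(X_2) = √(3.3) = 1.8166

Step 3 — r_{ij} = s_{ij} / (s_i · s_j):
  r[X_1,X_1] = 1 (diagonal).
  r[X_1,X_2] = 1.35 / (2.7749 · 1.8166) = 1.35 / 5.0408 = 0.2678
  r[X_2,X_2] = 1 (diagonal).

R is symmetric with unit diagonal. Assembling:

R = [[1, 0.2678],
 [0.2678, 1]]


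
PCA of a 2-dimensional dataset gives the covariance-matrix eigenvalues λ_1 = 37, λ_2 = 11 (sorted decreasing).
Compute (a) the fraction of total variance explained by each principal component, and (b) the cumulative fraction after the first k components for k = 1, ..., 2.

Step 1 — total variance = trace(Sigma) = Σ λ_i = 37 + 11 = 48.

Step 2 — fraction explained by component i = λ_i / Σ λ:
  PC1: 37/48 = 0.7708
  PC2: 11/48 = 0.2292

Step 3 — cumulative fraction after k components = (λ_1 + ... + λ_k) / Σ λ:
  k = 1: 37/48 = 0.7708
  k = 2: (37 + 11)/48 = 48/48 = 1

Summary (fraction, with percent):

explained: PC1 0.7708 (77.08%), PC2 0.2292 (22.92%);  cumulative: 0.7708, 1


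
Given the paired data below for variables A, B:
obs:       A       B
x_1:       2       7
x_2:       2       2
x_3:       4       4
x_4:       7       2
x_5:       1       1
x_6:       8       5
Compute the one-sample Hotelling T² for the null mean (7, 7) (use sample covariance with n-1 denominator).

Step 1 — sample mean vector:
  mean(A) = (2 + 2 + 4 + 7 + 1 + 8) / 6 = 24/6 = 4
  mean(B) = (7 + 2 + 4 + 2 + 1 + 5) / 6 = 21/6 = 3.5
  x̄ = (4, 3.5),  deviation x̄ - mu_0 = (4, 3.5) - (7, 7) = (-3, -3.5).

Step 2 — sample covariance matrix, S[i,j] = (1/(n-1)) · Σ_k (x_{k,i} - mean_i) · (x_{k,j} - mean_j), divisor n-1 = 5:
  S[A,A] = ((-2)·(-2) + (-2)·(-2) + (0)·(0) + (3)·(3) + (-3)·(-3) + (4)·(4)) / 5 = 42/5 = 8.4
  S[A,B] = ((-2)·(3.5) + (-2)·(-1.5) + (0)·(0.5) + (3)·(-1.5) + (-3)·(-2.5) + (4)·(1.5)) / 5 = 5/5 = 1
  S[B,B] = ((3.5)·(3.5) + (-1.5)·(-1.5) + (0.5)·(0.5) + (-1.5)·(-1.5) + (-2.5)·(-2.5) + (1.5)·(1.5)) / 5 = 25.5/5 = 5.1
  S = [[8.4, 1],
 [1, 5.1]].

Step 3 — invert S. det(S) = 8.4·5.1 - (1)² = 41.84.
  S^{-1} = (1/det) · [[d, -b], [-b, a]] = [[0.1219, -0.0239],
 [-0.0239, 0.2008]].

Step 4 — quadratic form (x̄ - mu_0)^T · S^{-1} · (x̄ - mu_0):
  S^{-1} · (x̄ - mu_0) = (-0.282, -0.631),
  (x̄ - mu_0)^T · [...] = (-3)·(-0.282) + (-3.5)·(-0.631) = 3.0545.

Step 5 — scale by n: T² = 6 · 3.0545 = 18.327.

T² ≈ 18.327


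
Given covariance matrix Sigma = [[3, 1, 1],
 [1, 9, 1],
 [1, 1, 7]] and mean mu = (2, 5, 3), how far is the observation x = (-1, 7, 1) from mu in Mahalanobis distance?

Step 1 — centre the observation: (x - mu) = (-3, 2, -2).

Step 2 — invert Sigma (cofactor / det for 3×3, or solve directly):
  Sigma^{-1} = [[0.3605, -0.0349, -0.0465],
 [-0.0349, 0.1163, -0.0116],
 [-0.0465, -0.0116, 0.1512]].

Step 3 — form the quadratic (x - mu)^T · Sigma^{-1} · (x - mu):
  Sigma^{-1} · (x - mu) = (-1.0581, 0.3605, -0.186).
  (x - mu)^T · [Sigma^{-1} · (x - mu)] = (-3)·(-1.0581) + (2)·(0.3605) + (-2)·(-0.186) = 4.2674.

Step 4 — take square root: d = √(4.2674) ≈ 2.0658.

d(x, mu) = √(4.2674) ≈ 2.0658


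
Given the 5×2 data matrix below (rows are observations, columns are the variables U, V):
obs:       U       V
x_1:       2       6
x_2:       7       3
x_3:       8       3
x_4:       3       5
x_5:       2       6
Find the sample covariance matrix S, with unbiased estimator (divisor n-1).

Step 1 — column means:
  mean(U) = (2 + 7 + 8 + 3 + 2) / 5 = 22/5 = 4.4
  mean(V) = (6 + 3 + 3 + 5 + 6) / 5 = 23/5 = 4.6

Step 2 — sample covariance S[i,j] = (1/(n-1)) · Σ_k (x_{k,i} - mean_i) · (x_{k,j} - mean_j), with n-1 = 4.
  S[U,U] = ((-2.4)·(-2.4) + (2.6)·(2.6) + (3.6)·(3.6) + (-1.4)·(-1.4) + (-2.4)·(-2.4)) / 4 = 33.2/4 = 8.3
  S[U,V] = ((-2.4)·(1.4) + (2.6)·(-1.6) + (3.6)·(-1.6) + (-1.4)·(0.4) + (-2.4)·(1.4)) / 4 = -17.2/4 = -4.3
  S[V,V] = ((1.4)·(1.4) + (-1.6)·(-1.6) + (-1.6)·(-1.6) + (0.4)·(0.4) + (1.4)·(1.4)) / 4 = 9.2/4 = 2.3

S is symmetric (S[j,i] = S[i,j]). Assembling:

S = [[8.3, -4.3],
 [-4.3, 2.3]]


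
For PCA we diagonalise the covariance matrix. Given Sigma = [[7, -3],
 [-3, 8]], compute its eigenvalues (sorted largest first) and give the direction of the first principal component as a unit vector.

Step 1 — characteristic polynomial of 2×2 Sigma:
  det(Sigma - λI) = λ² - trace · λ + det = 0.
  trace = 7 + 8 = 15, det = 7·8 - (-3)² = 47.
Step 2 — discriminant:
  Δ = trace² - 4·det = 225 - 188 = 37.
Step 3 — eigenvalues:
  λ = (trace ± √Δ)/2 = (15 ± 6.0828)/2,
  λ_1 = 10.5414,  λ_2 = 4.4586.

Step 4 — unit eigenvector for λ_1: solve (Sigma - λ_1 I)v = 0. First row:
  (7 - 10.5414)·v_x + (-3)·v_y = 0, i.e. (-3.5414)·v_x + (-3)·v_y = 0,
  so v ∝ (b, λ_1 - a) = (-3, 3.5414); multiply by -1 so the first entry is positive: u = (3, -3.5414).
  ||u|| = √((3)² + (-3.5414)²) = √(21.5414) ≈ 4.6413,
  v_1 = u/||u|| ≈ (0.6464, -0.763) (||v_1|| = 1).

λ_1 = 10.5414,  λ_2 = 4.4586;  v_1 ≈ (0.6464, -0.763)


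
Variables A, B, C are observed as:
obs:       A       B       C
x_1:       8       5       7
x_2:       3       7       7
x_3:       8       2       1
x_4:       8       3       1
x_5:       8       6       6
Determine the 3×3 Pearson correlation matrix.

Step 1 — column means:
  mean(A) = (8 + 3 + 8 + 8 + 8) / 5 = 35/5 = 7
  mean(B) = (5 + 7 + 2 + 3 + 6) / 5 = 23/5 = 4.6
  mean(C) = (7 + 7 + 1 + 1 + 6) / 5 = 22/5 = 4.4

Step 2 — sample variances and covariances s[i,j] = (1/(n-1)) · Σ_k (x_{k,i} - mean_i) · (x_{k,j} - mean_j), with n-1 = 4:
  s[A,A] = ((1)·(1) + (-4)·(-4) + (1)·(1) + (1)·(1) + (1)·(1)) / 4 = 20/4 = 5
  s[A,B] = ((1)·(0.4) + (-4)·(2.4) + (1)·(-2.6) + (1)·(-1.6) + (1)·(1.4)) / 4 = -12/4 = -3
  s[A,C] = ((1)·(2.6) + (-4)·(2.6) + (1)·(-3.4) + (1)·(-3.4) + (1)·(1.6)) / 4 = -13/4 = -3.25
  s[B,B] = ((0.4)·(0.4) + (2.4)·(2.4) + (-2.6)·(-2.6) + (-1.6)·(-1.6) + (1.4)·(1.4)) / 4 = 17.2/4 = 4.3
  s[B,C] = ((0.4)·(2.6) + (2.4)·(2.6) + (-2.6)·(-3.4) + (-1.6)·(-3.4) + (1.4)·(1.6)) / 4 = 23.8/4 = 5.95
  s[C,C] = ((2.6)·(2.6) + (2.6)·(2.6) + (-3.4)·(-3.4) + (-3.4)·(-3.4) + (1.6)·(1.6)) / 4 = 39.2/4 = 9.8
  Sample standard deviations s_i = √(s[i,i]):
  s(A) = √(5) = 2.2361
  s(B) = √(4.3) = 2.0736
  s(C) = √(9.8) = 3.1305

Step 3 — r_{ij} = s_{ij} / (s_i · s_j):
  r[A,A] = 1 (diagonal).
  r[A,B] = -3 / (2.2361 · 2.0736) = -3 / 4.6368 = -0.647
  r[A,C] = -3.25 / (2.2361 · 3.1305) = -3.25 / 7 = -0.4643
  r[B,B] = 1 (diagonal).
  r[B,C] = 5.95 / (2.0736 · 3.1305) = 5.95 / 6.4915 = 0.9166
  r[C,C] = 1 (diagonal).

R is symmetric with unit diagonal. Assembling:

R = [[1, -0.647, -0.4643],
 [-0.647, 1, 0.9166],
 [-0.4643, 0.9166, 1]]


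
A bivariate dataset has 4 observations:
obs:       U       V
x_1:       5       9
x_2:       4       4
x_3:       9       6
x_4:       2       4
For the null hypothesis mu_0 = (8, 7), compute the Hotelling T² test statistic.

Step 1 — sample mean vector:
  mean(U) = (5 + 4 + 9 + 2) / 4 = 20/4 = 5
  mean(V) = (9 + 4 + 6 + 4) / 4 = 23/4 = 5.75
  x̄ = (5, 5.75),  deviation x̄ - mu_0 = (5, 5.75) - (8, 7) = (-3, -1.25).

Step 2 — sample covariance matrix, S[i,j] = (1/(n-1)) · Σ_k (x_{k,i} - mean_i) · (x_{k,j} - mean_j), divisor n-1 = 3:
  S[U,U] = ((0)·(0) + (-1)·(-1) + (4)·(4) + (-3)·(-3)) / 3 = 26/3 = 8.6667
  S[U,V] = ((0)·(3.25) + (-1)·(-1.75) + (4)·(0.25) + (-3)·(-1.75)) / 3 = 8/3 = 2.6667
  S[V,V] = ((3.25)·(3.25) + (-1.75)·(-1.75) + (0.25)·(0.25) + (-1.75)·(-1.75)) / 3 = 16.75/3 = 5.5833
  S = [[8.6667, 2.6667],
 [2.6667, 5.5833]].

Step 3 — invert S. det(S) = 8.6667·5.5833 - (2.6667)² = 41.2778.
  S^{-1} = (1/det) · [[d, -b], [-b, a]] = [[0.1353, -0.0646],
 [-0.0646, 0.21]].

Step 4 — quadratic form (x̄ - mu_0)^T · S^{-1} · (x̄ - mu_0):
  S^{-1} · (x̄ - mu_0) = (-0.325, -0.0686),
  (x̄ - mu_0)^T · [...] = (-3)·(-0.325) + (-1.25)·(-0.0686) = 1.0609.

Step 5 — scale by n: T² = 4 · 1.0609 = 4.2436.

T² ≈ 4.2436


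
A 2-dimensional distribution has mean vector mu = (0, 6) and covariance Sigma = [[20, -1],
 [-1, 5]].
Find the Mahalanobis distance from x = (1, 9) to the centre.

Step 1 — centre the observation: (x - mu) = (1, 3).

Step 2 — invert Sigma. det(Sigma) = 20·5 - (-1)² = 99.
  Sigma^{-1} = (1/det) · [[d, -b], [-b, a]] = [[0.0505, 0.0101],
 [0.0101, 0.202]].

Step 3 — form the quadratic (x - mu)^T · Sigma^{-1} · (x - mu):
  Sigma^{-1} · (x - mu) = (0.0808, 0.6162).
  (x - mu)^T · [Sigma^{-1} · (x - mu)] = (1)·(0.0808) + (3)·(0.6162) = 1.9293.

Step 4 — take square root: d = √(1.9293) ≈ 1.389.

d(x, mu) = √(1.9293) ≈ 1.389


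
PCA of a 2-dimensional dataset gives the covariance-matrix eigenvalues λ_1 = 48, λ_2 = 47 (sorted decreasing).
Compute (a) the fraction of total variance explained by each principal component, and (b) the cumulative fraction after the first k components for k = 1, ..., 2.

Step 1 — total variance = trace(Sigma) = Σ λ_i = 48 + 47 = 95.

Step 2 — fraction explained by component i = λ_i / Σ λ:
  PC1: 48/95 = 0.5053
  PC2: 47/95 = 0.4947

Step 3 — cumulative fraction after k components = (λ_1 + ... + λ_k) / Σ λ:
  k = 1: 48/95 = 0.5053
  k = 2: (48 + 47)/95 = 95/95 = 1

Summary (fraction, with percent):

explained: PC1 0.5053 (50.53%), PC2 0.4947 (49.47%);  cumulative: 0.5053, 1


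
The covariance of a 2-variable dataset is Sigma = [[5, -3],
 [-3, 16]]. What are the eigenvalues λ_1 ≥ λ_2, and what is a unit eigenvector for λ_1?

Step 1 — characteristic polynomial of 2×2 Sigma:
  det(Sigma - λI) = λ² - trace · λ + det = 0.
  trace = 5 + 16 = 21, det = 5·16 - (-3)² = 71.
Step 2 — discriminant:
  Δ = trace² - 4·det = 441 - 284 = 157.
Step 3 — eigenvalues:
  λ = (trace ± √Δ)/2 = (21 ± 12.53)/2,
  λ_1 = 16.765,  λ_2 = 4.235.

Step 4 — unit eigenvector for λ_1: solve (Sigma - λ_1 I)v = 0. First row:
  (5 - 16.765)·v_x + (-3)·v_y = 0, i.e. (-11.765)·v_x + (-3)·v_y = 0,
  so v ∝ (b, λ_1 - a) = (-3, 11.765); multiply by -1 so the first entry is positive: u = (3, -11.765).
  ||u|| = √((3)² + (-11.765)²) = √(147.4148) ≈ 12.1414,
  v_1 = u/||u|| ≈ (0.2471, -0.969) (||v_1|| = 1).

λ_1 = 16.765,  λ_2 = 4.235;  v_1 ≈ (0.2471, -0.969)


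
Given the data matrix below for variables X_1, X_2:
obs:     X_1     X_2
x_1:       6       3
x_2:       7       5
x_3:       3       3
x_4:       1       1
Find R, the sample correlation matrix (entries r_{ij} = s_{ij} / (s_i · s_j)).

Step 1 — column means:
  mean(X_1) = (6 + 7 + 3 + 1) / 4 = 17/4 = 4.25
  mean(X_2) = (3 + 5 + 3 + 1) / 4 = 12/4 = 3

Step 2 — sample variances and covariances s[i,j] = (1/(n-1)) · Σ_k (x_{k,i} - mean_i) · (x_{k,j} - mean_j), with n-1 = 3:
  s[X_1,X_1] = ((1.75)·(1.75) + (2.75)·(2.75) + (-1.25)·(-1.25) + (-3.25)·(-3.25)) / 3 = 22.75/3 = 7.5833
  s[X_1,X_2] = ((1.75)·(0) + (2.75)·(2) + (-1.25)·(0) + (-3.25)·(-2)) / 3 = 12/3 = 4
  s[X_2,X_2] = ((0)·(0) + (2)·(2) + (0)·(0) + (-2)·(-2)) / 3 = 8/3 = 2.6667
  Sample standard deviations s_i = √(s[i,i]):
  s(X_1) = √(7.5833) = 2.7538
  s(X_2) = √(2.6667) = 1.633

Step 3 — r_{ij} = s_{ij} / (s_i · s_j):
  r[X_1,X_1] = 1 (diagonal).
  r[X_1,X_2] = 4 / (2.7538 · 1.633) = 4 / 4.4969 = 0.8895
  r[X_2,X_2] = 1 (diagonal).

R is symmetric with unit diagonal. Assembling:

R = [[1, 0.8895],
 [0.8895, 1]]


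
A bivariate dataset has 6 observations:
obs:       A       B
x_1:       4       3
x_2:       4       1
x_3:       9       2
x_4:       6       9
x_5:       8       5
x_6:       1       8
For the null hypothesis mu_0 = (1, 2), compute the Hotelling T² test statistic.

Step 1 — sample mean vector:
  mean(A) = (4 + 4 + 9 + 6 + 8 + 1) / 6 = 32/6 = 5.3333
  mean(B) = (3 + 1 + 2 + 9 + 5 + 8) / 6 = 28/6 = 4.6667
  x̄ = (5.3333, 4.6667),  deviation x̄ - mu_0 = (5.3333, 4.6667) - (1, 2) = (4.3333, 2.6667).

Step 2 — sample covariance matrix, S[i,j] = (1/(n-1)) · Σ_k (x_{k,i} - mean_i) · (x_{k,j} - mean_j), divisor n-1 = 5:
  S[A,A] = ((-1.3333)·(-1.3333) + (-1.3333)·(-1.3333) + (3.6667)·(3.6667) + (0.6667)·(0.6667) + (2.6667)·(2.6667) + (-4.3333)·(-4.3333)) / 5 = 43.3333/5 = 8.6667
  S[A,B] = ((-1.3333)·(-1.6667) + (-1.3333)·(-3.6667) + (3.6667)·(-2.6667) + (0.6667)·(4.3333) + (2.6667)·(0.3333) + (-4.3333)·(3.3333)) / 5 = -13.3333/5 = -2.6667
  S[B,B] = ((-1.6667)·(-1.6667) + (-3.6667)·(-3.6667) + (-2.6667)·(-2.6667) + (4.3333)·(4.3333) + (0.3333)·(0.3333) + (3.3333)·(3.3333)) / 5 = 53.3333/5 = 10.6667
  S = [[8.6667, -2.6667],
 [-2.6667, 10.6667]].

Step 3 — invert S. det(S) = 8.6667·10.6667 - (-2.6667)² = 85.3333.
  S^{-1} = (1/det) · [[d, -b], [-b, a]] = [[0.125, 0.0312],
 [0.0312, 0.1016]].

Step 4 — quadratic form (x̄ - mu_0)^T · S^{-1} · (x̄ - mu_0):
  S^{-1} · (x̄ - mu_0) = (0.625, 0.4062),
  (x̄ - mu_0)^T · [...] = (4.3333)·(0.625) + (2.6667)·(0.4062) = 3.7917.

Step 5 — scale by n: T² = 6 · 3.7917 = 22.75.

T² ≈ 22.75


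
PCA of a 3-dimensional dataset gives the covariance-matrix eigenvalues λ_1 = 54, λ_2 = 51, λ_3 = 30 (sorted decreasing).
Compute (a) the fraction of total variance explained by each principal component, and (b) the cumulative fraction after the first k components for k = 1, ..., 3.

Step 1 — total variance = trace(Sigma) = Σ λ_i = 54 + 51 + 30 = 135.

Step 2 — fraction explained by component i = λ_i / Σ λ:
  PC1: 54/135 = 0.4
  PC2: 51/135 = 0.3778
  PC3: 30/135 = 0.2222

Step 3 — cumulative fraction after k components = (λ_1 + ... + λ_k) / Σ λ:
  k = 1: 54/135 = 0.4
  k = 2: (54 + 51)/135 = 105/135 = 0.7778
  k = 3: (54 + 51 + 30)/135 = 135/135 = 1

Summary (fraction, with percent):

explained: PC1 0.4 (40%), PC2 0.3778 (37.78%), PC3 0.2222 (22.22%);  cumulative: 0.4, 0.7778, 1


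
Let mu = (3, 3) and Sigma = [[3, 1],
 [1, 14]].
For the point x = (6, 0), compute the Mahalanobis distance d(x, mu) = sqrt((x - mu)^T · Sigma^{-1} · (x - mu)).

Step 1 — centre the observation: (x - mu) = (3, -3).

Step 2 — invert Sigma. det(Sigma) = 3·14 - (1)² = 41.
  Sigma^{-1} = (1/det) · [[d, -b], [-b, a]] = [[0.3415, -0.0244],
 [-0.0244, 0.0732]].

Step 3 — form the quadratic (x - mu)^T · Sigma^{-1} · (x - mu):
  Sigma^{-1} · (x - mu) = (1.0976, -0.2927).
  (x - mu)^T · [Sigma^{-1} · (x - mu)] = (3)·(1.0976) + (-3)·(-0.2927) = 4.1707.

Step 4 — take square root: d = √(4.1707) ≈ 2.0422.

d(x, mu) = √(4.1707) ≈ 2.0422


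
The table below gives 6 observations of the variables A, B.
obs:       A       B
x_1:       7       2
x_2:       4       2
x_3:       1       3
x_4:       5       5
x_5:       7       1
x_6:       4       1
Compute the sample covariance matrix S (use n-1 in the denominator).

Step 1 — column means:
  mean(A) = (7 + 4 + 1 + 5 + 7 + 4) / 6 = 28/6 = 4.6667
  mean(B) = (2 + 2 + 3 + 5 + 1 + 1) / 6 = 14/6 = 2.3333

Step 2 — sample covariance S[i,j] = (1/(n-1)) · Σ_k (x_{k,i} - mean_i) · (x_{k,j} - mean_j), with n-1 = 5.
  S[A,A] = ((2.3333)·(2.3333) + (-0.6667)·(-0.6667) + (-3.6667)·(-3.6667) + (0.3333)·(0.3333) + (2.3333)·(2.3333) + (-0.6667)·(-0.6667)) / 5 = 25.3333/5 = 5.0667
  S[A,B] = ((2.3333)·(-0.3333) + (-0.6667)·(-0.3333) + (-3.6667)·(0.6667) + (0.3333)·(2.6667) + (2.3333)·(-1.3333) + (-0.6667)·(-1.3333)) / 5 = -4.3333/5 = -0.8667
  S[B,B] = ((-0.3333)·(-0.3333) + (-0.3333)·(-0.3333) + (0.6667)·(0.6667) + (2.6667)·(2.6667) + (-1.3333)·(-1.3333) + (-1.3333)·(-1.3333)) / 5 = 11.3333/5 = 2.2667

S is symmetric (S[j,i] = S[i,j]). Assembling:

S = [[5.0667, -0.8667],
 [-0.8667, 2.2667]]


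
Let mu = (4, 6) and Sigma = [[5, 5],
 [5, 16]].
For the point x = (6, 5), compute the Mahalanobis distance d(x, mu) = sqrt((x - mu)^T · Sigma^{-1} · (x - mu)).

Step 1 — centre the observation: (x - mu) = (2, -1).

Step 2 — invert Sigma. det(Sigma) = 5·16 - (5)² = 55.
  Sigma^{-1} = (1/det) · [[d, -b], [-b, a]] = [[0.2909, -0.0909],
 [-0.0909, 0.0909]].

Step 3 — form the quadratic (x - mu)^T · Sigma^{-1} · (x - mu):
  Sigma^{-1} · (x - mu) = (0.6727, -0.2727).
  (x - mu)^T · [Sigma^{-1} · (x - mu)] = (2)·(0.6727) + (-1)·(-0.2727) = 1.6182.

Step 4 — take square root: d = √(1.6182) ≈ 1.2721.

d(x, mu) = √(1.6182) ≈ 1.2721


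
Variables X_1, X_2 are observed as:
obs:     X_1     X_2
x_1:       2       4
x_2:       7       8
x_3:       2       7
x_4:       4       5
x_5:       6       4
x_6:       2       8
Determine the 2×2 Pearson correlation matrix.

Step 1 — column means:
  mean(X_1) = (2 + 7 + 2 + 4 + 6 + 2) / 6 = 23/6 = 3.8333
  mean(X_2) = (4 + 8 + 7 + 5 + 4 + 8) / 6 = 36/6 = 6

Step 2 — sample variances and covariances s[i,j] = (1/(n-1)) · Σ_k (x_{k,i} - mean_i) · (x_{k,j} - mean_j), with n-1 = 5:
  s[X_1,X_1] = ((-1.8333)·(-1.8333) + (3.1667)·(3.1667) + (-1.8333)·(-1.8333) + (0.1667)·(0.1667) + (2.1667)·(2.1667) + (-1.8333)·(-1.8333)) / 5 = 24.8333/5 = 4.9667
  s[X_1,X_2] = ((-1.8333)·(-2) + (3.1667)·(2) + (-1.8333)·(1) + (0.1667)·(-1) + (2.1667)·(-2) + (-1.8333)·(2)) / 5 = 0/5 = 0
  s[X_2,X_2] = ((-2)·(-2) + (2)·(2) + (1)·(1) + (-1)·(-1) + (-2)·(-2) + (2)·(2)) / 5 = 18/5 = 3.6
  Sample standard deviations s_i = √(s[i,i]):
  s(X_1) = √(4.9667) = 2.2286
  s(X_2) = √(3.6) = 1.8974

Step 3 — r_{ij} = s_{ij} / (s_i · s_j):
  r[X_1,X_1] = 1 (diagonal).
  r[X_1,X_2] = 0 / (2.2286 · 1.8974) = 0 / 4.2285 = 0
  r[X_2,X_2] = 1 (diagonal).

R is symmetric with unit diagonal. Assembling:

R = [[1, 0],
 [0, 1]]
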